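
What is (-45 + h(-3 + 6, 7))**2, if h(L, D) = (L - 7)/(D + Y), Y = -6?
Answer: 2401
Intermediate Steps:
h(L, D) = (-7 + L)/(-6 + D) (h(L, D) = (L - 7)/(D - 6) = (-7 + L)/(-6 + D))
(-45 + h(-3 + 6, 7))**2 = (-45 + (-7 + (-3 + 6))/(-6 + 7))**2 = (-45 + (-7 + 3)/1)**2 = (-45 + 1*(-4))**2 = (-45 - 4)**2 = (-49)**2 = 2401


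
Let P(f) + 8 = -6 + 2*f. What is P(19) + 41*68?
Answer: 2812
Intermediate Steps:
P(f) = -14 + 2*f (P(f) = -8 + (-6 + 2*f) = -14 + 2*f)
P(19) + 41*68 = (-14 + 2*19) + 41*68 = (-14 + 38) + 2788 = 24 + 2788 = 2812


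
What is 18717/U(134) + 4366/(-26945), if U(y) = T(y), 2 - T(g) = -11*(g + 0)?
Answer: 165961783/13256940 ≈ 12.519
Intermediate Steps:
T(g) = 2 + 11*g (T(g) = 2 - (-11)*(g + 0) = 2 - (-11)*g = 2 + 11*g)
U(y) = 2 + 11*y
18717/U(134) + 4366/(-26945) = 18717/(2 + 11*134) + 4366/(-26945) = 18717/(2 + 1474) + 4366*(-1/26945) = 18717/1476 - 4366/26945 = 18717*(1/1476) - 4366/26945 = 6239/492 - 4366/26945 = 165961783/13256940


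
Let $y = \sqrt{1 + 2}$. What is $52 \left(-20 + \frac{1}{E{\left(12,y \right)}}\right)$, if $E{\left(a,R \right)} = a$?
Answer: $- \frac{3107}{3} \approx -1035.7$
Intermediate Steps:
$y = \sqrt{3} \approx 1.732$
$52 \left(-20 + \frac{1}{E{\left(12,y \right)}}\right) = 52 \left(-20 + \frac{1}{12}\right) = 52 \left(- \frac{239}{12}\right) = - \frac{3107}{3}$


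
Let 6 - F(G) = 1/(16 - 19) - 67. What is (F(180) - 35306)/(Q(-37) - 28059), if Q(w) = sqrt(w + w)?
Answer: 988593394/787307555 + 105698*I*sqrt(74)/2361922665 ≈ 1.2557 + 0.00038496*I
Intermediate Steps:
Q(w) = sqrt(2)*sqrt(w) (Q(w) = sqrt(2*w) = sqrt(2)*sqrt(w))
F(G) = 220/3 (F(G) = 6 - (1/(16 - 19) - 67) = 6 - (1/(-3) - 67) = 6 - (-1/3 - 67) = 6 - 1*(-202/3) = 6 + 202/3 = 220/3)
(F(180) - 35306)/(Q(-37) - 28059) = (220/3 - 35306)/(sqrt(2)*sqrt(-37) - 28059) = -105698/(3*(sqrt(2)*(I*sqrt(37)) - 28059)) = -105698/(3*(I*sqrt(74) - 28059)) = -105698/(3*(-28059 + I*sqrt(74)))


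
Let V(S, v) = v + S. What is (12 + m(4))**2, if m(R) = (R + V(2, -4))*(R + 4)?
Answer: 784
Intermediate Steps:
V(S, v) = S + v
m(R) = (-2 + R)*(4 + R) (m(R) = (R + (2 - 4))*(R + 4) = (R - 2)*(4 + R) = (-2 + R)*(4 + R))
(12 + m(4))**2 = (12 + (-8 + 4**2 + 2*4))**2 = (12 + (-8 + 16 + 8))**2 = (12 + 16)**2 = 28**2 = 784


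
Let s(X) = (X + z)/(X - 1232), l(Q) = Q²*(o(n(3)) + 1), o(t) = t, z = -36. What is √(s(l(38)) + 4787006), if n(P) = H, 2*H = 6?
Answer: √386100857821/284 ≈ 2187.9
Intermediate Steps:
H = 3 (H = (½)*6 = 3)
n(P) = 3
l(Q) = 4*Q² (l(Q) = Q²*(3 + 1) = Q²*4 = 4*Q²)
s(X) = (-36 + X)/(-1232 + X) (s(X) = (X - 36)/(X - 1232) = (-36 + X)/(-1232 + X))
√(s(l(38)) + 4787006) = √((-36 + 4*38²)/(-1232 + 4*38²) + 4787006) = √((-36 + 4*1444)/(-1232 + 4*1444) + 4787006) = √((-36 + 5776)/(-1232 + 5776) + 4787006) = √(5740/4544 + 4787006) = √((1/4544)*5740 + 4787006) = √(1435/1136 + 4787006) = √(5438040251/1136) = √386100857821/284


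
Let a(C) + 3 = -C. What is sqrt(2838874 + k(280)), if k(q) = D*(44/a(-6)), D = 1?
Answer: sqrt(25549998)/3 ≈ 1684.9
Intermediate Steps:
a(C) = -3 - C
k(q) = 44/3 (k(q) = 1*(44/(-3 - 1*(-6))) = 1*(44/(-3 + 6)) = 1*(44/3) = 44/3)
sqrt(2838874 + k(280)) = sqrt(2838874 + 44/3) = sqrt(8516666/3) = sqrt(25549998)/3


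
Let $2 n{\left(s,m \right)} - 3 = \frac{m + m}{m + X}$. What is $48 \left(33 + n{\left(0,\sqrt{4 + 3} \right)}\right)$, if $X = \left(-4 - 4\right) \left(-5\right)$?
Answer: $\frac{879224}{531} + \frac{640 \sqrt{7}}{531} \approx 1659.0$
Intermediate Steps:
$X = 40$ ($X = \left(-8\right) \left(-5\right) = 40$)
$n{\left(s,m \right)} = \frac{3}{2} + \frac{m}{40 + m}$ ($n{\left(s,m \right)} = \frac{3}{2} + \frac{\left(m + m\right) \frac{1}{m + 40}}{2} = \frac{3}{2} + \frac{2 m \frac{1}{40 + m}}{2} = \frac{3}{2} + \frac{m}{40 + m}$)
$48 \left(33 + n{\left(0,\sqrt{4 + 3} \right)}\right) = 48 \left(33 + \frac{5 \left(24 + \sqrt{4 + 3}\right)}{2 \left(40 + \sqrt{4 + 3}\right)}\right) = 48 \left(33 + \frac{5 \left(24 + \sqrt{7}\right)}{2 \left(40 + \sqrt{7}\right)}\right) = 1584 + \frac{120 \left(24 + \sqrt{7}\right)}{40 + \sqrt{7}}$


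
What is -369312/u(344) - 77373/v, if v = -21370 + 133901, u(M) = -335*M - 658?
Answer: 16295836359/6521058919 ≈ 2.4990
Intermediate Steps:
u(M) = -658 - 335*M
v = 112531
-369312/u(344) - 77373/v = -369312/(-658 - 335*344) - 77373/112531 = -369312/(-658 - 115240) - 77373*1/112531 = -369312/(-115898) - 77373/112531 = -369312*(-1/115898) - 77373/112531 = 184656/57949 - 77373/112531 = 16295836359/6521058919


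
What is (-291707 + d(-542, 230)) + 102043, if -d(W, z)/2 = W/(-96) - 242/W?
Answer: -1233653905/6504 ≈ -1.8968e+5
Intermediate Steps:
d(W, z) = 484/W + W/48 (d(W, z) = -2*(W/(-96) - 242/W) = -2*(W*(-1/96) - 242/W) = -2*(-W/96 - 242/W) = -2*(-242/W - W/96) = 484/W + W/48)
(-291707 + d(-542, 230)) + 102043 = (-291707 + (484/(-542) + (1/48)*(-542))) + 102043 = (-291707 + (484*(-1/542) - 271/24)) + 102043 = (-291707 + (-242/271 - 271/24)) + 102043 = (-291707 - 79249/6504) + 102043 = -1897341577/6504 + 102043 = -1233653905/6504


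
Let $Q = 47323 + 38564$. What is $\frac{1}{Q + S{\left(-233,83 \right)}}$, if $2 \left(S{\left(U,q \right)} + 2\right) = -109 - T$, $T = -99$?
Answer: $\frac{1}{85880} \approx 1.1644 \cdot 10^{-5}$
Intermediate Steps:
$Q = 85887$
$S{\left(U,q \right)} = -7$ ($S{\left(U,q \right)} = -2 + \frac{-109 - -99}{2} = -2 + \frac{-109 + 99}{2} = -2 + \frac{1}{2} \left(-10\right) = -2 - 5 = -7$)
$\frac{1}{Q + S{\left(-233,83 \right)}} = \frac{1}{85887 - 7} = \frac{1}{85880}$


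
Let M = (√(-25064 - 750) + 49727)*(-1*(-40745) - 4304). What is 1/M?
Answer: 49727/90111317299263 - I*√25814/90111317299263 ≈ 5.5184e-10 - 1.783e-12*I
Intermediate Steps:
M = 1812101607 + 36441*I*√25814 (M = (√(-25814) + 49727)*(40745 - 4304) = (I*√25814 + 49727)*36441 = (49727 + I*√25814)*36441 = 1812101607 + 36441*I*√25814 ≈ 1.8121e+9 + 5.8549e+6*I)
1/M = 1/(1812101607 + 36441*I*√25814)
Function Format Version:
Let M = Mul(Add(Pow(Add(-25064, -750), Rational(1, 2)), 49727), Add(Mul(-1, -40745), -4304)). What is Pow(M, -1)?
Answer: Add(Rational(49727, 90111317299263), Mul(Rational(-1, 90111317299263), I, Pow(25814, Rational(1, 2)))) ≈ Add(5.5184e-10, Mul(-1.7830e-12, I))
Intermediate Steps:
M = Add(1812101607, Mul(36441, I, Pow(25814, Rational(1, 2)))) (M = Mul(Add(Pow(-25814, Rational(1, 2)), 49727), Add(40745, -4304)) = Mul(Add(Mul(I, Pow(25814, Rational(1, 2))), 49727), 36441) = Mul(Add(49727, Mul(I, Pow(25814, Rational(1, 2)))), 36441) = Add(1812101607, Mul(36441, I, Pow(25814, Rational(1, 2)))) ≈ Add(1.8121e+9, Mul(5.8549e+6, I)))
Pow(M, -1) = Pow(Add(1812101607, Mul(36441, I, Pow(25814, Rational(1, 2)))), -1)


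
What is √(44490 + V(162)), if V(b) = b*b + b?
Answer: 4*√4431 ≈ 266.26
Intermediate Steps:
V(b) = b + b² (V(b) = b² + b = b + b²)
√(44490 + V(162)) = √(44490 + 162*(1 + 162)) = √(44490 + 162*163) = √(44490 + 26406) = √70896 = 4*√4431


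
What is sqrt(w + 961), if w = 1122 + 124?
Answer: sqrt(2207) ≈ 46.979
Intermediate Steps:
w = 1246
sqrt(w + 961) = sqrt(1246 + 961) = sqrt(2207)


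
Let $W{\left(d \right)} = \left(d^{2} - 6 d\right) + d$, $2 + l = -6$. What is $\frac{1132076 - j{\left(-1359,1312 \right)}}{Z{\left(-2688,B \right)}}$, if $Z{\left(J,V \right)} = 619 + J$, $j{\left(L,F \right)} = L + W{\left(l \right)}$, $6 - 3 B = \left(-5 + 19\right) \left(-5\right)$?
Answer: $- \frac{1133331}{2069} \approx -547.77$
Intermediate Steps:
$l = -8$ ($l = -2 - 6 = -8$)
$W{\left(d \right)} = d^{2} - 5 d$
$B = \frac{76}{3}$ ($B = 2 - \frac{\left(-5 + 19\right) \left(-5\right)}{3} = 2 - \frac{14 \left(-5\right)}{3} = 2 - - \frac{70}{3} = 2 + \frac{70}{3} = \frac{76}{3} \approx 25.333$)
$j{\left(L,F \right)} = 104 + L$ ($j{\left(L,F \right)} = L - 8 \left(-5 - 8\right) = L - -104 = L + 104 = 104 + L$)
$\frac{1132076 - j{\left(-1359,1312 \right)}}{Z{\left(-2688,B \right)}} = \frac{1132076 - \left(104 - 1359\right)}{619 - 2688} = \frac{1132076 - -1255}{-2069} = \left(1132076 + 1255\right) \left(- \frac{1}{2069}\right) = 1133331 \left(- \frac{1}{2069}\right) = - \frac{1133331}{2069}$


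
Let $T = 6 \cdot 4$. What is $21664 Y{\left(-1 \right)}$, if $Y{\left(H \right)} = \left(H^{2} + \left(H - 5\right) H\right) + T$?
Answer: $671584$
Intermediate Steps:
$T = 24$
$Y{\left(H \right)} = 24 + H^{2} + H \left(-5 + H\right)$ ($Y{\left(H \right)} = \left(H^{2} + \left(H - 5\right) H\right) + 24 = \left(H^{2} + \left(-5 + H\right) H\right) + 24 = \left(H^{2} + H \left(-5 + H\right)\right) + 24 = 24 + H^{2} + H \left(-5 + H\right)$)
$21664 Y{\left(-1 \right)} = 21664 \left(24 - -5 + 2 \left(-1\right)^{2}\right) = 21664 \left(24 + 5 + 2 \cdot 1\right) = 21664 \left(24 + 5 + 2\right) = 21664 \cdot 31 = 671584$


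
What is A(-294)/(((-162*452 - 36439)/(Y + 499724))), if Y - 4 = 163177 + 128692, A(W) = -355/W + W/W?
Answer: -513746453/32240922 ≈ -15.935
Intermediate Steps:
A(W) = 1 - 355/W (A(W) = -355/W + 1 = 1 - 355/W)
Y = 291873 (Y = 4 + (163177 + 128692) = 4 + 291869 = 291873)
A(-294)/(((-162*452 - 36439)/(Y + 499724))) = ((-355 - 294)/(-294))/(((-162*452 - 36439)/(291873 + 499724))) = (-1/294*(-649))/(((-73224 - 36439)/791597)) = 649/(294*((-109663*1/791597))) = 649/(294*(-109663/791597)) = (649/294)*(-791597/109663) = -513746453/32240922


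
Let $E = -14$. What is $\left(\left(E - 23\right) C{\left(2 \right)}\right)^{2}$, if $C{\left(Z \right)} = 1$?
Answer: $1369$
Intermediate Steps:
$\left(\left(E - 23\right) C{\left(2 \right)}\right)^{2} = \left(\left(-14 - 23\right) 1\right)^{2} = \left(\left(-37\right) 1\right)^{2} = \left(-37\right)^{2} = 1369$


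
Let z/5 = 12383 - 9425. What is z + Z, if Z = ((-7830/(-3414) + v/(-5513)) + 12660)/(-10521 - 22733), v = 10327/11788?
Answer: 18186171038528026643/1229657827014344 ≈ 14790.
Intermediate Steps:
v = 10327/11788 (v = 10327*(1/11788) = 10327/11788 ≈ 0.87606)
z = 14790 (z = 5*(12383 - 9425) = 5*2958 = 14790)
Z = -468223014121117/1229657827014344 (Z = ((-7830/(-3414) + (10327/11788)/(-5513)) + 12660)/(-10521 - 22733) = ((-7830*(-1/3414) + (10327/11788)*(-1/5513)) + 12660)/(-33254) = ((1305/569 - 10327/64987244) + 12660)*(-1/33254) = (84802477357/36977741836 + 12660)*(-1/33254) = (468223014121117/36977741836)*(-1/33254) = -468223014121117/1229657827014344 ≈ -0.38077)
z + Z = 14790 - 468223014121117/1229657827014344 = 18186171038528026643/1229657827014344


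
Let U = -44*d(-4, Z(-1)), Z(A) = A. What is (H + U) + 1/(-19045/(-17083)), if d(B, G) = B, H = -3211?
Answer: -57784492/19045 ≈ -3034.1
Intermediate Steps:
U = 176 (U = -44*(-4) = 176)
(H + U) + 1/(-19045/(-17083)) = (-3211 + 176) + 1/(-19045/(-17083)) = -3035 + 1/(-19045*(-1/17083)) = -3035 + 1/(19045/17083) = -3035 + 17083/19045 = -57784492/19045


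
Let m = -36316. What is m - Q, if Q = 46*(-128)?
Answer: -30428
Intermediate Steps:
Q = -5888
m - Q = -36316 - 1*(-5888) = -36316 + 5888 = -30428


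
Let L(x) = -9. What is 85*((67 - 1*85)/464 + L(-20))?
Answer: -178245/232 ≈ -768.30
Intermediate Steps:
85*((67 - 1*85)/464 + L(-20)) = 85*((67 - 1*85)/464 - 9) = 85*((67 - 85)*(1/464) - 9) = 85*(-18*1/464 - 9) = 85*(-9/232 - 9) = 85*(-2097/232) = -178245/232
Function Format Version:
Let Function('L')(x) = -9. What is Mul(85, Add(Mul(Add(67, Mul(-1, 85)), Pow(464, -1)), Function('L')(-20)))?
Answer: Rational(-178245, 232) ≈ -768.30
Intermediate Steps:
Mul(85, Add(Mul(Add(67, Mul(-1, 85)), Pow(464, -1)), Function('L')(-20))) = Mul(85, Add(Mul(Add(67, Mul(-1, 85)), Pow(464, -1)), -9)) = Mul(85, Add(Mul(Add(67, -85), Rational(1, 464)), -9)) = Mul(85, Add(Mul(-18, Rational(1, 464)), -9)) = Mul(85, Add(Rational(-9, 232), -9)) = Mul(85, Rational(-2097, 232)) = Rational(-178245, 232)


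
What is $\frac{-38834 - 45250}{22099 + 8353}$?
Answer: $- \frac{21021}{7613} \approx -2.7612$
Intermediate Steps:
$\frac{-38834 - 45250}{22099 + 8353} = - \frac{84084}{30452} = \left(-84084\right) \frac{1}{30452} = - \frac{21021}{7613}$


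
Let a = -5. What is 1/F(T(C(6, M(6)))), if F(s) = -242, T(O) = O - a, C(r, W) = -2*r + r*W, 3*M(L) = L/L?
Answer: -1/242 ≈ -0.0041322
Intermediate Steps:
M(L) = ⅓ (M(L) = (L/L)/3 = (⅓)*1 = ⅓)
C(r, W) = -2*r + W*r
T(O) = 5 + O (T(O) = O - 1*(-5) = O + 5 = 5 + O)
1/F(T(C(6, M(6)))) = 1/(-242) = -1/242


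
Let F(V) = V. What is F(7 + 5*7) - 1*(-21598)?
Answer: 21640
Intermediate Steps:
F(7 + 5*7) - 1*(-21598) = (7 + 5*7) - 1*(-21598) = (7 + 35) + 21598 = 42 + 21598 = 21640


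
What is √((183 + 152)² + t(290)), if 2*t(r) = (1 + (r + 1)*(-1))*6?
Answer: √111355 ≈ 333.70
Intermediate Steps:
t(r) = -3*r (t(r) = ((1 + (r + 1)*(-1))*6)/2 = ((1 + (1 + r)*(-1))*6)/2 = ((1 + (-1 - r))*6)/2 = (-r*6)/2 = (-6*r)/2 = -3*r)
√((183 + 152)² + t(290)) = √((183 + 152)² - 3*290) = √(335² - 870) = √(112225 - 870) = √111355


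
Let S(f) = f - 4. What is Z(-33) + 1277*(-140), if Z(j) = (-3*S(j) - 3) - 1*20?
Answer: -178692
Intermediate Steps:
S(f) = -4 + f
Z(j) = -11 - 3*j (Z(j) = (-3*(-4 + j) - 3) - 1*20 = ((12 - 3*j) - 3) - 20 = (9 - 3*j) - 20 = -11 - 3*j)
Z(-33) + 1277*(-140) = (-11 - 3*(-33)) + 1277*(-140) = (-11 + 99) - 178780 = 88 - 178780 = -178692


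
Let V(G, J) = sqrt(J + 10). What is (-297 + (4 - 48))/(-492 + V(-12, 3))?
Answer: 167772/242051 + 341*sqrt(13)/242051 ≈ 0.69821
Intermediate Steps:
V(G, J) = sqrt(10 + J)
(-297 + (4 - 48))/(-492 + V(-12, 3)) = (-297 + (4 - 48))/(-492 + sqrt(10 + 3)) = (-297 - 44)/(-492 + sqrt(13)) = -341/(-492 + sqrt(13))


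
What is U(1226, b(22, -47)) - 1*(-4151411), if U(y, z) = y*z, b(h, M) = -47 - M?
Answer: 4151411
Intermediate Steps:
U(1226, b(22, -47)) - 1*(-4151411) = 1226*(-47 - 1*(-47)) - 1*(-4151411) = 1226*(-47 + 47) + 4151411 = 1226*0 + 4151411 = 0 + 4151411 = 4151411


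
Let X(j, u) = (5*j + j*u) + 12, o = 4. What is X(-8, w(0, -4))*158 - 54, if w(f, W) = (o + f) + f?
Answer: -9534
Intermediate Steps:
w(f, W) = 4 + 2*f (w(f, W) = (4 + f) + f = 4 + 2*f)
X(j, u) = 12 + 5*j + j*u
X(-8, w(0, -4))*158 - 54 = (12 + 5*(-8) - 8*(4 + 2*0))*158 - 54 = (12 - 40 - 8*(4 + 0))*158 - 54 = (12 - 40 - 8*4)*158 - 54 = (12 - 40 - 32)*158 - 54 = -60*158 - 54 = -9480 - 54 = -9534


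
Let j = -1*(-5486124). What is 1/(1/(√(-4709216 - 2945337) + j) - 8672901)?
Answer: (-√7654553 + 5486124*I)/(-47580610325723*I + 8672901*√7654553) ≈ -1.153e-7 + 2.7105e-20*I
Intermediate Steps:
j = 5486124
1/(1/(√(-4709216 - 2945337) + j) - 8672901) = 1/(1/(√(-4709216 - 2945337) + 5486124) - 8672901) = 1/(1/(√(-7654553) + 5486124) - 8672901) = 1/(1/(I*√7654553 + 5486124) - 8672901) = 1/(1/(5486124 + I*√7654553) - 8672901) = 1/(-8672901 + 1/(5486124 + I*√7654553))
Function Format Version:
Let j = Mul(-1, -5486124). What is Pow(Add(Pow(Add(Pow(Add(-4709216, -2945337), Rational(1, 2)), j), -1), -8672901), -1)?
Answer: Mul(Pow(Add(Mul(-47580610325723, I), Mul(8672901, Pow(7654553, Rational(1, 2)))), -1), Add(Mul(-1, Pow(7654553, Rational(1, 2))), Mul(5486124, I))) ≈ Add(-1.1530e-7, Mul(2.7105e-20, I))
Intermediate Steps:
j = 5486124
Pow(Add(Pow(Add(Pow(Add(-4709216, -2945337), Rational(1, 2)), j), -1), -8672901), -1) = Pow(Add(Pow(Add(Pow(Add(-4709216, -2945337), Rational(1, 2)), 5486124), -1), -8672901), -1) = Pow(Add(Pow(Add(Pow(-7654553, Rational(1, 2)), 5486124), -1), -8672901), -1) = Pow(Add(Pow(Add(Mul(I, Pow(7654553, Rational(1, 2))), 5486124), -1), -8672901), -1) = Pow(Add(Pow(Add(5486124, Mul(I, Pow(7654553, Rational(1, 2)))), -1), -8672901), -1) = Pow(Add(-8672901, Pow(Add(5486124, Mul(I, Pow(7654553, Rational(1, 2)))), -1)), -1)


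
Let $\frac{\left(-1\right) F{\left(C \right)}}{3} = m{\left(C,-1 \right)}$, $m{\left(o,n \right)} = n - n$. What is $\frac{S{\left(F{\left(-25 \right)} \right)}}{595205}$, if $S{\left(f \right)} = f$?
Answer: $0$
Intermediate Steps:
$m{\left(o,n \right)} = 0$
$F{\left(C \right)} = 0$ ($F{\left(C \right)} = \left(-3\right) 0 = 0$)
$\frac{S{\left(F{\left(-25 \right)} \right)}}{595205} = \frac{0}{595205} = 0 \cdot \frac{1}{595205} = 0$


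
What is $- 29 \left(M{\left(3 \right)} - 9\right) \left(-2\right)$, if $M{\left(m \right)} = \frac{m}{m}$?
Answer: $-464$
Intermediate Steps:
$M{\left(m \right)} = 1$
$- 29 \left(M{\left(3 \right)} - 9\right) \left(-2\right) = - 29 \left(1 - 9\right) \left(-2\right) = - 29 \left(\left(-8\right) \left(-2\right)\right) = \left(-29\right) 16 = -464$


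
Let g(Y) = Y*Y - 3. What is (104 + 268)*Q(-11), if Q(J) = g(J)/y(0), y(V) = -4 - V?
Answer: -10974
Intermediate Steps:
g(Y) = -3 + Y**2 (g(Y) = Y**2 - 3 = -3 + Y**2)
Q(J) = 3/4 - J**2/4 (Q(J) = (-3 + J**2)/(-4 - 1*0) = (-3 + J**2)/(-4 + 0) = (-3 + J**2)/(-4) = (-3 + J**2)*(-1/4) = 3/4 - J**2/4)
(104 + 268)*Q(-11) = (104 + 268)*(3/4 - 1/4*(-11)**2) = 372*(3/4 - 1/4*121) = 372*(3/4 - 121/4) = 372*(-59/2) = -10974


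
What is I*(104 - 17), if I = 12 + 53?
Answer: 5655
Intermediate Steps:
I = 65
I*(104 - 17) = 65*(104 - 17) = 65*87 = 5655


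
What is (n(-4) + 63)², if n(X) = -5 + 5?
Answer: 3969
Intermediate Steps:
n(X) = 0
(n(-4) + 63)² = (0 + 63)² = 63² = 3969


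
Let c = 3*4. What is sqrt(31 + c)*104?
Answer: 104*sqrt(43) ≈ 681.97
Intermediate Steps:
c = 12
sqrt(31 + c)*104 = sqrt(31 + 12)*104 = sqrt(43)*104 = 104*sqrt(43)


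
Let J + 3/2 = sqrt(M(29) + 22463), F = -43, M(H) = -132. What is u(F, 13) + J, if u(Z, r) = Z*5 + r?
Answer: -407/2 + sqrt(22331) ≈ -54.064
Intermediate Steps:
u(Z, r) = r + 5*Z (u(Z, r) = 5*Z + r = r + 5*Z)
J = -3/2 + sqrt(22331) (J = -3/2 + sqrt(-132 + 22463) = -3/2 + sqrt(22331) ≈ 147.94)
u(F, 13) + J = (13 + 5*(-43)) + (-3/2 + sqrt(22331)) = (13 - 215) + (-3/2 + sqrt(22331)) = -202 + (-3/2 + sqrt(22331)) = -407/2 + sqrt(22331)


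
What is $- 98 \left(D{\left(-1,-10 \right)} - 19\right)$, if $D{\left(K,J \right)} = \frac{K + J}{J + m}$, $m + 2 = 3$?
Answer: $\frac{15680}{9} \approx 1742.2$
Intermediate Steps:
$m = 1$ ($m = -2 + 3 = 1$)
$D{\left(K,J \right)} = \frac{J + K}{1 + J}$ ($D{\left(K,J \right)} = \frac{K + J}{J + 1} = \frac{J + K}{1 + J}$)
$- 98 \left(D{\left(-1,-10 \right)} - 19\right) = - 98 \left(\frac{-10 - 1}{1 - 10} - 19\right) = - 98 \left(\frac{1}{-9} \left(-11\right) - 19\right) = - 98 \left(\left(- \frac{1}{9}\right) \left(-11\right) - 19\right) = - 98 \left(\frac{11}{9} - 19\right) = \left(-98\right) \left(- \frac{160}{9}\right) = \frac{15680}{9}$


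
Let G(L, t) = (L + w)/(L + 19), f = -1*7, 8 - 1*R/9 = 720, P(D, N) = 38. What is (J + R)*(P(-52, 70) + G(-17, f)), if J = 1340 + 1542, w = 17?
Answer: -133988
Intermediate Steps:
R = -6408 (R = 72 - 9*720 = 72 - 6480 = -6408)
f = -7
G(L, t) = (17 + L)/(19 + L) (G(L, t) = (L + 17)/(L + 19) = (17 + L)/(19 + L))
J = 2882
(J + R)*(P(-52, 70) + G(-17, f)) = (2882 - 6408)*(38 + (17 - 17)/(19 - 17)) = -3526*(38 + 0/2) = -3526*(38 + (½)*0) = -3526*(38 + 0) = -3526*38 = -133988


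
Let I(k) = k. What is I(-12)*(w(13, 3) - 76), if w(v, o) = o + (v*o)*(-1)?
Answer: 1344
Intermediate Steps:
w(v, o) = o - o*v (w(v, o) = o + (o*v)*(-1) = o - o*v)
I(-12)*(w(13, 3) - 76) = -12*(3*(1 - 1*13) - 76) = -12*(3*(1 - 13) - 76) = -12*(3*(-12) - 76) = -12*(-36 - 76) = -12*(-112) = 1344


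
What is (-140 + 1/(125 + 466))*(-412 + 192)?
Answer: 18202580/591 ≈ 30800.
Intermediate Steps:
(-140 + 1/(125 + 466))*(-412 + 192) = (-140 + 1/591)*(-220) = -82739/591*(-220) = 18202580/591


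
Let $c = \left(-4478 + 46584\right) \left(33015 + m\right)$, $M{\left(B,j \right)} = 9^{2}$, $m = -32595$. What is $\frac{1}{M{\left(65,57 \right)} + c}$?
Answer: $\frac{1}{17684601} \approx 5.6546 \cdot 10^{-8}$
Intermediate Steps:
$M{\left(B,j \right)} = 81$
$c = 17684520$ ($c = \left(-4478 + 46584\right) \left(33015 - 32595\right) = 42106 \cdot 420 = 17684520$)
$\frac{1}{M{\left(65,57 \right)} + c} = \frac{1}{81 + 17684520} = \frac{1}{17684601}$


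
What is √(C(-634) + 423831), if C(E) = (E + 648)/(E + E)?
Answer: √170361408998/634 ≈ 651.02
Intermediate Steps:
C(E) = (648 + E)/(2*E) (C(E) = (648 + E)/((2*E)) = (648 + E)*(1/(2*E)) = (648 + E)/(2*E))
√(C(-634) + 423831) = √((½)*(648 - 634)/(-634) + 423831) = √((½)*(-1/634)*14 + 423831) = √(-7/634 + 423831) = √(268708847/634) = √170361408998/634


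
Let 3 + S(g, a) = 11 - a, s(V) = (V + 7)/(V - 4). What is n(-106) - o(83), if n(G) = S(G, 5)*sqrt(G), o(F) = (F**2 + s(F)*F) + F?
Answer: -558258/79 + 3*I*sqrt(106) ≈ -7066.6 + 30.887*I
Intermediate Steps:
s(V) = (7 + V)/(-4 + V)
S(g, a) = 8 - a (S(g, a) = -3 + (11 - a) = 8 - a)
o(F) = F + F**2 + F*(7 + F)/(-4 + F) (o(F) = (F**2 + ((7 + F)/(-4 + F))*F) + F = (F**2 + F*(7 + F)/(-4 + F)) + F = F + F**2 + F*(7 + F)/(-4 + F))
n(G) = 3*sqrt(G) (n(G) = (8 - 1*5)*sqrt(G) = (8 - 5)*sqrt(G) = 3*sqrt(G))
n(-106) - o(83) = 3*sqrt(-106) - 83*(3 + 83**2 - 2*83)/(-4 + 83) = 3*(I*sqrt(106)) - 83*(3 + 6889 - 166)/79 = 3*I*sqrt(106) - 83*6726/79 = 3*I*sqrt(106) - 1*558258/79 = 3*I*sqrt(106) - 558258/79 = -558258/79 + 3*I*sqrt(106)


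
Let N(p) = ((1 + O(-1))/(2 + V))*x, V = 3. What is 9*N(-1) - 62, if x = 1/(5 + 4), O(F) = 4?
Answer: -61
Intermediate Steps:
x = ⅑ (x = 1/9 = ⅑ ≈ 0.11111)
N(p) = ⅑ (N(p) = ((1 + 4)/(2 + 3))*(⅑) = (5/5)*(⅑) = (5*(⅕))*(⅑) = 1*(⅑) = ⅑)
9*N(-1) - 62 = 9*(⅑) - 62 = 1 - 62 = -61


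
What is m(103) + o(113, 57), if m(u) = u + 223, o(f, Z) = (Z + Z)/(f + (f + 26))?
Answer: 13711/42 ≈ 326.45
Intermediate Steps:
o(f, Z) = 2*Z/(26 + 2*f) (o(f, Z) = (2*Z)/(f + (26 + f)) = (2*Z)/(26 + 2*f) = 2*Z/(26 + 2*f))
m(u) = 223 + u
m(103) + o(113, 57) = (223 + 103) + 57/(13 + 113) = 326 + 57/126 = 326 + 57*(1/126) = 326 + 19/42 = 13711/42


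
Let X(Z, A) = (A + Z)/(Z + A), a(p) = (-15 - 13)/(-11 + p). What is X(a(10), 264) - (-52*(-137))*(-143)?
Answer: 1018733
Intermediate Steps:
a(p) = -28/(-11 + p)
X(Z, A) = 1 (X(Z, A) = (A + Z)/(A + Z) = 1)
X(a(10), 264) - (-52*(-137))*(-143) = 1 - (-52*(-137))*(-143) = 1 - 7124*(-143) = 1 - 1*(-1018732) = 1 + 1018732 = 1018733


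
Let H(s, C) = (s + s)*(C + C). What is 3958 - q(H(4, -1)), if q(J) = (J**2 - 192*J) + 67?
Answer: 563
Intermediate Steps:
H(s, C) = 4*C*s (H(s, C) = (2*s)*(2*C) = 4*C*s)
q(J) = 67 + J**2 - 192*J
3958 - q(H(4, -1)) = 3958 - (67 + (4*(-1)*4)**2 - 768*(-1)*4) = 3958 - (67 + (-16)**2 - 192*(-16)) = 3958 - (67 + 256 + 3072) = 3958 - 1*3395 = 3958 - 3395 = 563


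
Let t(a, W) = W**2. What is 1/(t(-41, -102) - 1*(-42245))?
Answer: 1/52649 ≈ 1.8994e-5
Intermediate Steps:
1/(t(-41, -102) - 1*(-42245)) = 1/((-102)**2 - 1*(-42245)) = 1/(10404 + 42245) = 1/52649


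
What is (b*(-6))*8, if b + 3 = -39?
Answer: 2016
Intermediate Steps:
b = -42 (b = -3 - 39 = -42)
(b*(-6))*8 = -42*(-6)*8 = 252*8 = 2016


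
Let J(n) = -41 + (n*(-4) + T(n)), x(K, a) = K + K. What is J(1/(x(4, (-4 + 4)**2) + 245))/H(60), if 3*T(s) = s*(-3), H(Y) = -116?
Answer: 5189/14674 ≈ 0.35362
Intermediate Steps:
x(K, a) = 2*K
T(s) = -s (T(s) = (s*(-3))/3 = (-3*s)/3 = -s)
J(n) = -41 - 5*n (J(n) = -41 + (n*(-4) - n) = -41 + (-4*n - n) = -41 - 5*n)
J(1/(x(4, (-4 + 4)**2) + 245))/H(60) = (-41 - 5/(2*4 + 245))/(-116) = (-41 - 5/(8 + 245))*(-1/116) = (-41 - 5/253)*(-1/116) = -10378/253*(-1/116) = 5189/14674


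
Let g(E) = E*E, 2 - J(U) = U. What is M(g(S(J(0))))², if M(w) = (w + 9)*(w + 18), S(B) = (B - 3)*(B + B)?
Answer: 722500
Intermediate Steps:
J(U) = 2 - U
S(B) = 2*B*(-3 + B) (S(B) = (-3 + B)*(2*B) = 2*B*(-3 + B))
g(E) = E²
M(w) = (9 + w)*(18 + w)
M(g(S(J(0))))² = (162 + ((2*(2 - 1*0)*(-3 + (2 - 1*0)))²)² + 27*(2*(2 - 1*0)*(-3 + (2 - 1*0)))²)² = (162 + ((2*(2 + 0)*(-3 + (2 + 0)))²)² + 27*(2*(2 + 0)*(-3 + (2 + 0)))²)² = (162 + ((2*2*(-3 + 2))²)² + 27*(2*2*(-3 + 2))²)² = (162 + ((2*2*(-1))²)² + 27*(2*2*(-1))²)² = (162 + ((-4)²)² + 27*(-4)²)² = (162 + 16² + 27*16)² = (162 + 256 + 432)² = 850² = 722500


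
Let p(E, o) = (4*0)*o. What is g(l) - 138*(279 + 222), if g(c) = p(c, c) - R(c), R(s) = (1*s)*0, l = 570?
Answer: -69138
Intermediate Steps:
p(E, o) = 0 (p(E, o) = 0*o = 0)
R(s) = 0 (R(s) = s*0 = 0)
g(c) = 0 (g(c) = 0 - 1*0 = 0 + 0 = 0)
g(l) - 138*(279 + 222) = 0 - 138*(279 + 222) = 0 - 138*501 = 0 - 1*69138 = 0 - 69138 = -69138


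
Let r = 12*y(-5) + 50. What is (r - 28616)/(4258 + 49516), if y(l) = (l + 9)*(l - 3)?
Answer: -14475/26887 ≈ -0.53836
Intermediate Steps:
y(l) = (-3 + l)*(9 + l) (y(l) = (9 + l)*(-3 + l) = (-3 + l)*(9 + l))
r = -334 (r = 12*(-27 + (-5)² + 6*(-5)) + 50 = 12*(-27 + 25 - 30) + 50 = 12*(-32) + 50 = -384 + 50 = -334)
(r - 28616)/(4258 + 49516) = (-334 - 28616)/(4258 + 49516) = -28950/53774 = -28950*1/53774 = -14475/26887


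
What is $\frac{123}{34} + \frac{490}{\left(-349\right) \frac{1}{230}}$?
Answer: $- \frac{3788873}{11866} \approx -319.31$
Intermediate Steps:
$\frac{123}{34} + \frac{490}{\left(-349\right) \frac{1}{230}} = 123 \cdot \frac{1}{34} + \frac{490}{\left(-349\right) \frac{1}{230}} = \frac{123}{34} + \frac{490}{- \frac{349}{230}} = \frac{123}{34} + 490 \left(- \frac{230}{349}\right) = \frac{123}{34} - \frac{112700}{349} = - \frac{3788873}{11866}$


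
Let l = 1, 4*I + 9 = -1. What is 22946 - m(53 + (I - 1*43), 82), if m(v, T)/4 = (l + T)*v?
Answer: 20456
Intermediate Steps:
I = -5/2 (I = -9/4 + (¼)*(-1) = -9/4 - ¼ = -5/2 ≈ -2.5000)
m(v, T) = 4*v*(1 + T) (m(v, T) = 4*((1 + T)*v) = 4*(v*(1 + T)) = 4*v*(1 + T))
22946 - m(53 + (I - 1*43), 82) = 22946 - 4*(53 + (-5/2 - 1*43))*(1 + 82) = 22946 - 4*(53 + (-5/2 - 43))*83 = 22946 - 4*(53 - 91/2)*83 = 22946 - 4*15*83/2 = 22946 - 1*2490 = 22946 - 2490 = 20456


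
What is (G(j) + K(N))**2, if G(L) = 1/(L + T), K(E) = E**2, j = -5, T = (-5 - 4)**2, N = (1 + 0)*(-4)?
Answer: 1481089/5776 ≈ 256.42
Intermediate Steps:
N = -4 (N = 1*(-4) = -4)
T = 81 (T = (-9)**2 = 81)
G(L) = 1/(81 + L) (G(L) = 1/(L + 81) = 1/(81 + L))
(G(j) + K(N))**2 = (1/(81 - 5) + (-4)**2)**2 = (1/76 + 16)**2 = (1217/76)**2 = 1481089/5776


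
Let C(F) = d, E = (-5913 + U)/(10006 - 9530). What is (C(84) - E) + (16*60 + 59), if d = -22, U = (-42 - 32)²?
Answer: 475009/476 ≈ 997.92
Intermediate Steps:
U = 5476 (U = (-74)² = 5476)
E = -437/476 (E = (-5913 + 5476)/(10006 - 9530) = -437/476 ≈ -0.91807)
C(F) = -22
(C(84) - E) + (16*60 + 59) = (-22 - 1*(-437/476)) + (16*60 + 59) = (-22 + 437/476) + (960 + 59) = -10035/476 + 1019 = 475009/476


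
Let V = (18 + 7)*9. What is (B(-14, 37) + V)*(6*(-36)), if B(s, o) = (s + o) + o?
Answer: -61560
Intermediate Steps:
V = 225 (V = 25*9 = 225)
B(s, o) = s + 2*o (B(s, o) = (o + s) + o = s + 2*o)
(B(-14, 37) + V)*(6*(-36)) = ((-14 + 2*37) + 225)*(6*(-36)) = ((-14 + 74) + 225)*(-216) = (60 + 225)*(-216) = 285*(-216) = -61560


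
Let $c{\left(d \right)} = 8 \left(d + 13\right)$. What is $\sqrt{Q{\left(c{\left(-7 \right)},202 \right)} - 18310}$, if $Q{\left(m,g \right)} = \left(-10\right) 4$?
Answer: $5 i \sqrt{734} \approx 135.46 i$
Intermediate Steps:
$c{\left(d \right)} = 104 + 8 d$ ($c{\left(d \right)} = 8 \left(13 + d\right) = 104 + 8 d$)
$Q{\left(m,g \right)} = -40$
$\sqrt{Q{\left(c{\left(-7 \right)},202 \right)} - 18310} = \sqrt{-40 - 18310} = \sqrt{-18350} = 5 i \sqrt{734}$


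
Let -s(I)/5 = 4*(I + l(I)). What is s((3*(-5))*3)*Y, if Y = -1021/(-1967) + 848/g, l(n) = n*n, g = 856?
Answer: -12582860400/210469 ≈ -59785.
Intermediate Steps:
l(n) = n**2
s(I) = -20*I - 20*I**2 (s(I) = -20*(I + I**2) = -5*(4*I + 4*I**2) = -20*I - 20*I**2)
Y = 317749/210469 (Y = -1021/(-1967) + 848/856 = -1021*(-1/1967) + 848*(1/856) = 1021/1967 + 106/107 = 317749/210469 ≈ 1.5097)
s((3*(-5))*3)*Y = (20*((3*(-5))*3)*(-1 - 3*(-5)*3))*(317749/210469) = (20*(-15*3)*(-1 - (-15)*3))*(317749/210469) = (20*(-45)*(-1 - 1*(-45)))*(317749/210469) = (20*(-45)*(-1 + 45))*(317749/210469) = (20*(-45)*44)*(317749/210469) = -39600*317749/210469 = -12582860400/210469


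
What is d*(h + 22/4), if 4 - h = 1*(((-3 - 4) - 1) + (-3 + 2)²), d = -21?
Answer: -693/2 ≈ -346.50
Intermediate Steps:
h = 11 (h = 4 - (((-3 - 4) - 1) + (-3 + 2)²) = 4 - ((-7 - 1) + (-1)²) = 4 - (-8 + 1) = 4 - (-7) = 4 - 1*(-7) = 4 + 7 = 11)
d*(h + 22/4) = -21*(11 + 22/4) = -21*(11 + 22*(¼)) = -21*(11 + 11/2) = -21*33/2 = -693/2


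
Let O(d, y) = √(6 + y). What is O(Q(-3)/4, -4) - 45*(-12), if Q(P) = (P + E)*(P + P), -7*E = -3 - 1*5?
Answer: 540 + √2 ≈ 541.41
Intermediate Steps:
E = 8/7 (E = -(-3 - 1*5)/7 = -(-3 - 5)/7 = -⅐*(-8) = 8/7 ≈ 1.1429)
Q(P) = 2*P*(8/7 + P) (Q(P) = (P + 8/7)*(P + P) = (8/7 + P)*(2*P) = 2*P*(8/7 + P))
O(Q(-3)/4, -4) - 45*(-12) = √(6 - 4) - 45*(-12) = √2 + 540 = 540 + √2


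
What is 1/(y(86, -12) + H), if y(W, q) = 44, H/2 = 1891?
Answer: 1/3826 ≈ 0.00026137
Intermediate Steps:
H = 3782 (H = 2*1891 = 3782)
1/(y(86, -12) + H) = 1/(44 + 3782) = 1/3826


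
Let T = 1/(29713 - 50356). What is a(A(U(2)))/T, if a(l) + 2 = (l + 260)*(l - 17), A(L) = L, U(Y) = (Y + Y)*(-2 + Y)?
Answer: 91283346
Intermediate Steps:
U(Y) = 2*Y*(-2 + Y) (U(Y) = (2*Y)*(-2 + Y) = 2*Y*(-2 + Y))
T = -1/20643 (T = 1/(-20643) = -1/20643 ≈ -4.8443e-5)
a(l) = -2 + (-17 + l)*(260 + l) (a(l) = -2 + (l + 260)*(l - 17) = -2 + (260 + l)*(-17 + l) = -2 + (-17 + l)*(260 + l))
a(A(U(2)))/T = (-4422 + (2*2*(-2 + 2))² + 243*(2*2*(-2 + 2)))/(-1/20643) = (-4422 + (2*2*0)² + 243*(2*2*0))*(-20643) = (-4422 + 0² + 243*0)*(-20643) = (-4422 + 0 + 0)*(-20643) = -4422*(-20643) = 91283346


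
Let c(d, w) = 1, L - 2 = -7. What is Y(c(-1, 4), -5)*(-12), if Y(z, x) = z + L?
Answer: 48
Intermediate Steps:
L = -5 (L = 2 - 7 = -5)
Y(z, x) = -5 + z (Y(z, x) = z - 5 = -5 + z)
Y(c(-1, 4), -5)*(-12) = (-5 + 1)*(-12) = -4*(-12) = 48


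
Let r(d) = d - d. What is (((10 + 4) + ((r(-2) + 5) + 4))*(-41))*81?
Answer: -76383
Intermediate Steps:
r(d) = 0
(((10 + 4) + ((r(-2) + 5) + 4))*(-41))*81 = (((10 + 4) + ((0 + 5) + 4))*(-41))*81 = ((14 + (5 + 4))*(-41))*81 = ((14 + 9)*(-41))*81 = (23*(-41))*81 = -943*81 = -76383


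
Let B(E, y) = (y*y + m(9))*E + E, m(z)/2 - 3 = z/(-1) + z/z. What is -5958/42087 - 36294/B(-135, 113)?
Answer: -485319179/4027725900 ≈ -0.12049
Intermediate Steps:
m(z) = 8 - 2*z (m(z) = 6 + 2*(z/(-1) + z/z) = 6 + 2*(z*(-1) + 1) = 6 + 2*(-z + 1) = 6 + 2*(1 - z) = 6 + (2 - 2*z) = 8 - 2*z)
B(E, y) = E + E*(-10 + y²) (B(E, y) = (y*y + (8 - 2*9))*E + E = (y² + (8 - 18))*E + E = (y² - 10)*E + E = (-10 + y²)*E + E = E*(-10 + y²) + E = E + E*(-10 + y²))
-5958/42087 - 36294/B(-135, 113) = -5958/42087 - 36294*(-1/(135*(-9 + 113²))) = -5958*1/42087 - 36294*(-1/(135*(-9 + 12769))) = -1986/14029 - 36294/((-135*12760)) = -1986/14029 - 36294/(-1722600) = -1986/14029 - 36294*(-1/1722600) = -1986/14029 + 6049/287100 = -485319179/4027725900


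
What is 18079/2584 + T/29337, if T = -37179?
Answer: 144771029/25268936 ≈ 5.7292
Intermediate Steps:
18079/2584 + T/29337 = 18079/2584 - 37179/29337 = 18079*(1/2584) - 37179*1/29337 = 18079/2584 - 12393/9779 = 144771029/25268936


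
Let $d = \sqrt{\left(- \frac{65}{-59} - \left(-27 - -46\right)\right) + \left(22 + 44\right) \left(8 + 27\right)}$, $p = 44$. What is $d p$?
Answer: $\frac{132 \sqrt{886534}}{59} \approx 2106.5$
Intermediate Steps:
$d = \frac{3 \sqrt{886534}}{59}$ ($d = \sqrt{\left(\left(-65\right) \left(- \frac{1}{59}\right) - \left(-27 + 46\right)\right) + 66 \cdot 35} = \sqrt{\left(\frac{65}{59} - 19\right) + 2310} = \sqrt{- \frac{1056}{59} + 2310} = \sqrt{\frac{135234}{59}} = \frac{3 \sqrt{886534}}{59} \approx 47.876$)
$d p = \frac{3 \sqrt{886534}}{59} \cdot 44 = \frac{132 \sqrt{886534}}{59}$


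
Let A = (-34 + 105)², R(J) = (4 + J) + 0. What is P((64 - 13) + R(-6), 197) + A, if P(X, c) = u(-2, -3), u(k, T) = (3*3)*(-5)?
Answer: 4996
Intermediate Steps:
R(J) = 4 + J
u(k, T) = -45 (u(k, T) = 9*(-5) = -45)
P(X, c) = -45
A = 5041 (A = 71² = 5041)
P((64 - 13) + R(-6), 197) + A = -45 + 5041 = 4996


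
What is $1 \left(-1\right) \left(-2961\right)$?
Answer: $2961$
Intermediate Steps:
$1 \left(-1\right) \left(-2961\right) = \left(-1\right) \left(-2961\right) = 2961$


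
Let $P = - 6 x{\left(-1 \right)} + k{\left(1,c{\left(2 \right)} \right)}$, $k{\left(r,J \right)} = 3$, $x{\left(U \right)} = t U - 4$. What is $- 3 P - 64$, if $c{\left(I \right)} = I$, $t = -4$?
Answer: $-73$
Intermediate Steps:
$x{\left(U \right)} = -4 - 4 U$ ($x{\left(U \right)} = - 4 U - 4 = -4 - 4 U$)
$P = 3$ ($P = - 6 \left(-4 - -4\right) + 3 = - 6 \left(-4 + 4\right) + 3 = \left(-6\right) 0 + 3 = 0 + 3 = 3$)
$- 3 P - 64 = \left(-3\right) 3 - 64 = -9 - 64 = -73$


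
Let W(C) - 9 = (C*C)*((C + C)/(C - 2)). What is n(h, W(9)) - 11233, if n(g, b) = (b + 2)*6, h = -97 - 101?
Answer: -69421/7 ≈ -9917.3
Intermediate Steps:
h = -198
W(C) = 9 + 2*C³/(-2 + C) (W(C) = 9 + (C*C)*((C + C)/(C - 2)) = 9 + C²*((2*C)/(-2 + C)) = 9 + C²*(2*C/(-2 + C)) = 9 + 2*C³/(-2 + C))
n(g, b) = 12 + 6*b (n(g, b) = (2 + b)*6 = 12 + 6*b)
n(h, W(9)) - 11233 = (12 + 6*((-18 + 2*9³ + 9*9)/(-2 + 9))) - 11233 = (12 + 6*((-18 + 2*729 + 81)/7)) - 11233 = (12 + 6*((-18 + 1458 + 81)/7)) - 11233 = (12 + 6*((⅐)*1521)) - 11233 = (12 + 6*(1521/7)) - 11233 = (12 + 9126/7) - 11233 = 9210/7 - 11233 = -69421/7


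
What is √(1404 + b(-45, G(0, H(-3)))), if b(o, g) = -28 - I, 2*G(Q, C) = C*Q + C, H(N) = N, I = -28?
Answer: 6*√39 ≈ 37.470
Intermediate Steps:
G(Q, C) = C/2 + C*Q/2 (G(Q, C) = (C*Q + C)/2 = (C + C*Q)/2 = C/2 + C*Q/2)
b(o, g) = 0 (b(o, g) = -28 - 1*(-28) = -28 + 28 = 0)
√(1404 + b(-45, G(0, H(-3)))) = √(1404 + 0) = √1404 = 6*√39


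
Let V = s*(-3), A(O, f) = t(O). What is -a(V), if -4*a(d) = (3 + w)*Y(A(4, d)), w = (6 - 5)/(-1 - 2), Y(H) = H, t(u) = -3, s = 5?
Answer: -2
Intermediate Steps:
A(O, f) = -3
w = -⅓ (w = 1/(-3) = 1*(-⅓) = -⅓ ≈ -0.33333)
V = -15 (V = 5*(-3) = -15)
a(d) = 2 (a(d) = -(3 - ⅓)*(-3)/4 = -2*(-3)/3 = -¼*(-8) = 2)
-a(V) = -1*2 = -2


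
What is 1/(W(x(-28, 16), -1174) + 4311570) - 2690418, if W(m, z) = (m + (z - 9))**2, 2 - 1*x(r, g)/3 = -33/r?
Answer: -12033981178281506/4472903905 ≈ -2.6904e+6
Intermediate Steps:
x(r, g) = 6 + 99/r (x(r, g) = 6 - (-99)/r = 6 + 99/r)
W(m, z) = (-9 + m + z)**2 (W(m, z) = (m + (-9 + z))**2 = (-9 + m + z)**2)
1/(W(x(-28, 16), -1174) + 4311570) - 2690418 = 1/((-9 + (6 + 99/(-28)) - 1174)**2 + 4311570) - 2690418 = 1/((-9 + (6 + 99*(-1/28)) - 1174)**2 + 4311570) - 2690418 = 1/((-9 + (6 - 99/28) - 1174)**2 + 4311570) - 2690418 = 1/((-9 + 69/28 - 1174)**2 + 4311570) - 2690418 = 1/((-33055/28)**2 + 4311570) - 2690418 = 1/(1092633025/784 + 4311570) - 2690418 = 1/(4472903905/784) - 2690418 = 784/4472903905 - 2690418 = -12033981178281506/4472903905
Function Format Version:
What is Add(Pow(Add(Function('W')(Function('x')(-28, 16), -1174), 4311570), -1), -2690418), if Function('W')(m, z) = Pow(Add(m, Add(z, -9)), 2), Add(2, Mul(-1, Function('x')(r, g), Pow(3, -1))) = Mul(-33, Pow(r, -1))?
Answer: Rational(-12033981178281506, 4472903905) ≈ -2.6904e+6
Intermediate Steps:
Function('x')(r, g) = Add(6, Mul(99, Pow(r, -1))) (Function('x')(r, g) = Add(6, Mul(-3, Mul(-33, Pow(r, -1)))) = Add(6, Mul(99, Pow(r, -1))))
Function('W')(m, z) = Pow(Add(-9, m, z), 2) (Function('W')(m, z) = Pow(Add(m, Add(-9, z)), 2) = Pow(Add(-9, m, z), 2))
Add(Pow(Add(Function('W')(Function('x')(-28, 16), -1174), 4311570), -1), -2690418) = Add(Pow(Add(Pow(Add(-9, Add(6, Mul(99, Pow(-28, -1))), -1174), 2), 4311570), -1), -2690418) = Add(Pow(Add(Pow(Add(-9, Add(6, Mul(99, Rational(-1, 28))), -1174), 2), 4311570), -1), -2690418) = Add(Pow(Add(Pow(Add(-9, Add(6, Rational(-99, 28)), -1174), 2), 4311570), -1), -2690418) = Add(Pow(Add(Pow(Add(-9, Rational(69, 28), -1174), 2), 4311570), -1), -2690418) = Add(Pow(Add(Pow(Rational(-33055, 28), 2), 4311570), -1), -2690418) = Add(Pow(Add(Rational(1092633025, 784), 4311570), -1), -2690418) = Add(Pow(Rational(4472903905, 784), -1), -2690418) = Add(Rational(784, 4472903905), -2690418) = Rational(-12033981178281506, 4472903905)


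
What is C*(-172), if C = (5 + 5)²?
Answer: -17200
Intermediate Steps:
C = 100 (C = 10² = 100)
C*(-172) = 100*(-172) = -17200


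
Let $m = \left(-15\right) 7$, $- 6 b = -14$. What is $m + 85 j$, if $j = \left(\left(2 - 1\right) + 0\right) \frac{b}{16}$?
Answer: $- \frac{4445}{48} \approx -92.604$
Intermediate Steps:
$b = \frac{7}{3}$ ($b = \left(- \frac{1}{6}\right) \left(-14\right) = \frac{7}{3} \approx 2.3333$)
$j = \frac{7}{48}$ ($j = \left(\left(2 - 1\right) + 0\right) \frac{7}{3 \cdot 16} = \left(1 + 0\right) \frac{7}{3} \cdot \frac{1}{16} = 1 \cdot \frac{7}{48} = \frac{7}{48} \approx 0.14583$)
$m = -105$
$m + 85 j = -105 + 85 \cdot \frac{7}{48} = -105 + \frac{595}{48} = - \frac{4445}{48}$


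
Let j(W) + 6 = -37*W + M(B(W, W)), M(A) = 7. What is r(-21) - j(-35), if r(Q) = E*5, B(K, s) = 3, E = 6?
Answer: -1266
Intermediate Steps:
j(W) = 1 - 37*W (j(W) = -6 + (-37*W + 7) = -6 + (7 - 37*W) = 1 - 37*W)
r(Q) = 30 (r(Q) = 6*5 = 30)
r(-21) - j(-35) = 30 - (1 - 37*(-35)) = 30 - (1 + 1295) = 30 - 1*1296 = 30 - 1296 = -1266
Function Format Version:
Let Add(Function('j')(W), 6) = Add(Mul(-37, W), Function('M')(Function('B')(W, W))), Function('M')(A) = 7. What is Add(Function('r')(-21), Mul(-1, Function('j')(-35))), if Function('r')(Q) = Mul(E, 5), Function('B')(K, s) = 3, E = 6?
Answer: -1266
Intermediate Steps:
Function('j')(W) = Add(1, Mul(-37, W)) (Function('j')(W) = Add(-6, Add(Mul(-37, W), 7)) = Add(-6, Add(7, Mul(-37, W))) = Add(1, Mul(-37, W)))
Function('r')(Q) = 30 (Function('r')(Q) = Mul(6, 5) = 30)
Add(Function('r')(-21), Mul(-1, Function('j')(-35))) = Add(30, Mul(-1, Add(1, Mul(-37, -35)))) = Add(30, Mul(-1, Add(1, 1295))) = Add(30, Mul(-1, 1296)) = Add(30, -1296) = -1266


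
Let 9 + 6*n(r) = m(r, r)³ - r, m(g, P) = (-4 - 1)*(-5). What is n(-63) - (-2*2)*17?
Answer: 16087/6 ≈ 2681.2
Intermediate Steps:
m(g, P) = 25 (m(g, P) = -5*(-5) = 25)
n(r) = 7808/3 - r/6 (n(r) = -3/2 + (25³ - r)/6 = -3/2 + (15625 - r)/6 = -3/2 + (15625/6 - r/6) = 7808/3 - r/6)
n(-63) - (-2*2)*17 = (7808/3 - ⅙*(-63)) - (-2*2)*17 = (7808/3 + 21/2) - (-4)*17 = 15679/6 - 1*(-68) = 15679/6 + 68 = 16087/6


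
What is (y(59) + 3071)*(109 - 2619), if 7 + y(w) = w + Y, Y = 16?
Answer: -7878890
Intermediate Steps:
y(w) = 9 + w (y(w) = -7 + (w + 16) = -7 + (16 + w) = 9 + w)
(y(59) + 3071)*(109 - 2619) = ((9 + 59) + 3071)*(109 - 2619) = (68 + 3071)*(-2510) = 3139*(-2510) = -7878890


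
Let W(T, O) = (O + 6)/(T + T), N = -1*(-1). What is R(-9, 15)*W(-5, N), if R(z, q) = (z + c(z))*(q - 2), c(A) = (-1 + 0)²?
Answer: 364/5 ≈ 72.800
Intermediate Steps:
N = 1
W(T, O) = (6 + O)/(2*T) (W(T, O) = (6 + O)/((2*T)) = (6 + O)*(1/(2*T)) = (6 + O)/(2*T))
c(A) = 1 (c(A) = (-1)² = 1)
R(z, q) = (1 + z)*(-2 + q) (R(z, q) = (z + 1)*(q - 2) = (1 + z)*(-2 + q))
R(-9, 15)*W(-5, N) = (-2 + 15 - 2*(-9) + 15*(-9))*((½)*(6 + 1)/(-5)) = (-2 + 15 + 18 - 135)*((½)*(-⅕)*7) = -104*(-7/10) = 364/5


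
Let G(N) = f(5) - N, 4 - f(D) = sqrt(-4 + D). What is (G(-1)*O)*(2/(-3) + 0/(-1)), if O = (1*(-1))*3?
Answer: 8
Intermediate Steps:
f(D) = 4 - sqrt(-4 + D)
O = -3 (O = -1*3 = -3)
G(N) = 3 - N (G(N) = (4 - sqrt(-4 + 5)) - N = (4 - sqrt(1)) - N = (4 - 1*1) - N = (4 - 1) - N = 3 - N)
(G(-1)*O)*(2/(-3) + 0/(-1)) = ((3 - 1*(-1))*(-3))*(2/(-3) + 0/(-1)) = ((3 + 1)*(-3))*(2*(-1/3) + 0*(-1)) = (4*(-3))*(-2/3 + 0) = -12*(-2/3) = 8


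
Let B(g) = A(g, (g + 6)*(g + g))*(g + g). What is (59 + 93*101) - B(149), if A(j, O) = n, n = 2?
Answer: 8856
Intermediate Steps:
A(j, O) = 2
B(g) = 4*g (B(g) = 2*(g + g) = 2*(2*g) = 4*g)
(59 + 93*101) - B(149) = (59 + 93*101) - 4*149 = (59 + 9393) - 1*596 = 9452 - 596 = 8856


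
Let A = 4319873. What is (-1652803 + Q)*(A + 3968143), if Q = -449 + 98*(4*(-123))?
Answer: -14101794007488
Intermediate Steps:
Q = -48665 (Q = -449 + 98*(-492) = -449 - 48216 = -48665)
(-1652803 + Q)*(A + 3968143) = (-1652803 - 48665)*(4319873 + 3968143) = -1701468*8288016 = -14101794007488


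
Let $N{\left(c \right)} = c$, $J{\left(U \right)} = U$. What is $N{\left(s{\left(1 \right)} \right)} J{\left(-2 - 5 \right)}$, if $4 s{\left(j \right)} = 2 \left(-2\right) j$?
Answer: $7$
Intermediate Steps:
$s{\left(j \right)} = - j$ ($s{\left(j \right)} = \frac{2 \left(-2\right) j}{4} = \frac{\left(-4\right) j}{4} = - j$)
$N{\left(s{\left(1 \right)} \right)} J{\left(-2 - 5 \right)} = \left(-1\right) 1 \left(-2 - 5\right) = \left(-1\right) \left(-7\right) = 7$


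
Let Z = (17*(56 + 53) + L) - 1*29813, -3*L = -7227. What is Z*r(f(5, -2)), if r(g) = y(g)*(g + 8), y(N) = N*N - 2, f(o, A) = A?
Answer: -306612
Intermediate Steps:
L = 2409 (L = -⅓*(-7227) = 2409)
y(N) = -2 + N² (y(N) = N² - 2 = -2 + N²)
r(g) = (-2 + g²)*(8 + g) (r(g) = (-2 + g²)*(g + 8) = (-2 + g²)*(8 + g))
Z = -25551 (Z = (17*(56 + 53) + 2409) - 1*29813 = (17*109 + 2409) - 29813 = (1853 + 2409) - 29813 = 4262 - 29813 = -25551)
Z*r(f(5, -2)) = -25551*(-2 + (-2)²)*(8 - 2) = -25551*(-2 + 4)*6 = -51102*6 = -25551*12 = -306612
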